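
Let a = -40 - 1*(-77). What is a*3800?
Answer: 140600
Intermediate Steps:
a = 37 (a = -40 + 77 = 37)
a*3800 = 37*3800 = 140600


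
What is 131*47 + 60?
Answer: 6217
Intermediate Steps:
131*47 + 60 = 6157 + 60 = 6217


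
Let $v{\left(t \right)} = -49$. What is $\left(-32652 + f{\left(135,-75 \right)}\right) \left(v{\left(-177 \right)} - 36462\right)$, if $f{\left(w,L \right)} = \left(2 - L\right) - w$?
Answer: $1194274810$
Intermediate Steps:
$f{\left(w,L \right)} = 2 - L - w$
$\left(-32652 + f{\left(135,-75 \right)}\right) \left(v{\left(-177 \right)} - 36462\right) = \left(-32652 - 58\right) \left(-49 - 36462\right) = \left(-32652 + \left(2 + 75 - 135\right)\right) \left(-36511\right) = \left(-32652 - 58\right) \left(-36511\right) = \left(-32710\right) \left(-36511\right) = 1194274810$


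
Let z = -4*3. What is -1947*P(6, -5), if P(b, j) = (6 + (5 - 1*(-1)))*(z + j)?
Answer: 397188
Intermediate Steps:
z = -12
P(b, j) = -144 + 12*j (P(b, j) = (6 + (5 - 1*(-1)))*(-12 + j) = (6 + (5 + 1))*(-12 + j) = (6 + 6)*(-12 + j) = 12*(-12 + j) = -144 + 12*j)
-1947*P(6, -5) = -1947*(-144 + 12*(-5)) = -1947*(-144 - 60) = -1947*(-204) = 397188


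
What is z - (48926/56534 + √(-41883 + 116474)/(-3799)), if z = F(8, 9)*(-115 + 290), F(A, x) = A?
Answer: 39549337/28267 + √74591/3799 ≈ 1399.2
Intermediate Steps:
z = 1400 (z = 8*(-115 + 290) = 8*175 = 1400)
z - (48926/56534 + √(-41883 + 116474)/(-3799)) = 1400 - (48926/56534 + √(-41883 + 116474)/(-3799)) = 1400 - (48926*(1/56534) + √74591*(-1/3799)) = 1400 - (24463/28267 - √74591/3799) = 1400 + (-24463/28267 + √74591/3799) = 39549337/28267 + √74591/3799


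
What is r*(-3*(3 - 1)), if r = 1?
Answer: -6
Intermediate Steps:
r*(-3*(3 - 1)) = 1*(-3*(3 - 1)) = 1*(-3*2) = 1*(-6) = -6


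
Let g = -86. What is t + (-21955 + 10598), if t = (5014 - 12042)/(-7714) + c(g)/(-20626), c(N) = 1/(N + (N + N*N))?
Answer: -932337461024471/82100225424 ≈ -11356.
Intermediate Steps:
c(N) = 1/(N² + 2*N) (c(N) = 1/(N + (N + N²)) = 1/(N² + 2*N))
t = 74799115897/82100225424 (t = (5014 - 12042)/(-7714) + (1/((-86)*(2 - 86)))/(-20626) = -7028*(-1/7714) - 1/86/(-84)*(-1/20626) = 502/551 - 1/86*(-1/84)*(-1/20626) = 502/551 + (1/7224)*(-1/20626) = 502/551 - 1/149002224 = 74799115897/82100225424 ≈ 0.91107)
t + (-21955 + 10598) = 74799115897/82100225424 + (-21955 + 10598) = 74799115897/82100225424 - 11357 = -932337461024471/82100225424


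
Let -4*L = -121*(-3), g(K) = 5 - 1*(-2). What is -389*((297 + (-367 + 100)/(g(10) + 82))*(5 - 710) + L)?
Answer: 322653327/4 ≈ 8.0663e+7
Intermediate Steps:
g(K) = 7 (g(K) = 5 + 2 = 7)
L = -363/4 (L = -(-121)*(-3)/4 = -¼*363 = -363/4 ≈ -90.750)
-389*((297 + (-367 + 100)/(g(10) + 82))*(5 - 710) + L) = -389*((297 + (-367 + 100)/(7 + 82))*(5 - 710) - 363/4) = -389*((297 - 267/89)*(-705) - 363/4) = -389*((297 - 267*1/89)*(-705) - 363/4) = -389*((297 - 3)*(-705) - 363/4) = -389*(294*(-705) - 363/4) = -389*(-207270 - 363/4) = -389*(-829443/4) = 322653327/4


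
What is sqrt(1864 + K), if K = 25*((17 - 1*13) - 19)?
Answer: sqrt(1489) ≈ 38.588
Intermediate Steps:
K = -375 (K = 25*((17 - 13) - 19) = 25*(4 - 19) = 25*(-15) = -375)
sqrt(1864 + K) = sqrt(1864 - 375) = sqrt(1489)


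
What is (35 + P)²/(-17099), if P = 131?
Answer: -27556/17099 ≈ -1.6116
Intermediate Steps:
(35 + P)²/(-17099) = (35 + 131)²/(-17099) = 166²*(-1/17099) = 27556*(-1/17099) = -27556/17099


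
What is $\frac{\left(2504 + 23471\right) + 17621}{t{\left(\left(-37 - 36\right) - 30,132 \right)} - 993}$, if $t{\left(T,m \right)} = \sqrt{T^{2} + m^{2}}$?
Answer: $- \frac{10822707}{239504} - \frac{185283 \sqrt{97}}{239504} \approx -52.807$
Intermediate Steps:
$\frac{\left(2504 + 23471\right) + 17621}{t{\left(\left(-37 - 36\right) - 30,132 \right)} - 993} = \frac{\left(2504 + 23471\right) + 17621}{\sqrt{\left(\left(-37 - 36\right) - 30\right)^{2} + 132^{2}} - 993} = \frac{25975 + 17621}{\sqrt{\left(-73 - 30\right)^{2} + 17424} - 993} = \frac{43596}{\sqrt{\left(-103\right)^{2} + 17424} - 993} = \frac{43596}{\sqrt{10609 + 17424} - 993} = \frac{43596}{\sqrt{28033} - 993} = \frac{43596}{17 \sqrt{97} - 993} = \frac{43596}{-993 + 17 \sqrt{97}}$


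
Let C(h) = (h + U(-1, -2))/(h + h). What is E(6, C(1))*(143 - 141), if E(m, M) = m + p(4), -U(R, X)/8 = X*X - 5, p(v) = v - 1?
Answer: 18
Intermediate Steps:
p(v) = -1 + v
U(R, X) = 40 - 8*X² (U(R, X) = -8*(X*X - 5) = -8*(X² - 5) = -8*(-5 + X²) = 40 - 8*X²)
C(h) = (8 + h)/(2*h) (C(h) = (h + (40 - 8*(-2)²))/(h + h) = (h + (40 - 8*4))/((2*h)) = (h + (40 - 32))*(1/(2*h)) = (h + 8)*(1/(2*h)) = (8 + h)*(1/(2*h)) = (8 + h)/(2*h))
E(m, M) = 3 + m (E(m, M) = m + (-1 + 4) = m + 3 = 3 + m)
E(6, C(1))*(143 - 141) = (3 + 6)*(143 - 141) = 9*2 = 18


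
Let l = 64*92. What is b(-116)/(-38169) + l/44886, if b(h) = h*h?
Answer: -63207824/285542289 ≈ -0.22136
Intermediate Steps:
b(h) = h**2
l = 5888
b(-116)/(-38169) + l/44886 = (-116)**2/(-38169) + 5888/44886 = 13456*(-1/38169) + 5888*(1/44886) = -13456/38169 + 2944/22443 = -63207824/285542289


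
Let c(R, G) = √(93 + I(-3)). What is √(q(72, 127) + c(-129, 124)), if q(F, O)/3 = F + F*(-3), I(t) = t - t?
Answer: √(-432 + √93) ≈ 20.551*I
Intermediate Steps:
I(t) = 0
c(R, G) = √93 (c(R, G) = √(93 + 0) = √93)
q(F, O) = -6*F (q(F, O) = 3*(F + F*(-3)) = 3*(F - 3*F) = 3*(-2*F) = -6*F)
√(q(72, 127) + c(-129, 124)) = √(-6*72 + √93) = √(-432 + √93)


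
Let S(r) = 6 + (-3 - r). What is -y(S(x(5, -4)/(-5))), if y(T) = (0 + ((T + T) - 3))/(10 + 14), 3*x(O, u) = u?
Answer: -37/360 ≈ -0.10278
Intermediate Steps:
x(O, u) = u/3
S(r) = 3 - r
y(T) = -⅛ + T/12 (y(T) = (0 + (2*T - 3))/24 = (0 + (-3 + 2*T))*(1/24) = (-3 + 2*T)*(1/24) = -⅛ + T/12)
-y(S(x(5, -4)/(-5))) = -(-⅛ + (3 - (⅓)*(-4)/(-5))/12) = -(-⅛ + (3 - (-4)*(-1)/(3*5))/12) = -(-⅛ + (3 - 1*4/15)/12) = -(-⅛ + (3 - 4/15)/12) = -(-⅛ + (1/12)*(41/15)) = -(-⅛ + 41/180) = -1*37/360 = -37/360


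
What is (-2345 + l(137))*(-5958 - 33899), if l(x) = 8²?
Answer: 90913817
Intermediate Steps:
l(x) = 64
(-2345 + l(137))*(-5958 - 33899) = (-2345 + 64)*(-5958 - 33899) = -2281*(-39857) = 90913817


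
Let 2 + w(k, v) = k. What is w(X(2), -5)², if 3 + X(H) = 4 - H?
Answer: 9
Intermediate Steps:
X(H) = 1 - H (X(H) = -3 + (4 - H) = 1 - H)
w(k, v) = -2 + k
w(X(2), -5)² = (-2 + (1 - 1*2))² = (-2 + (1 - 2))² = (-2 - 1)² = (-3)² = 9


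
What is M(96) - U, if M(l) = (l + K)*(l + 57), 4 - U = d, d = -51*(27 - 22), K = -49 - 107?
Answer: -9439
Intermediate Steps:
K = -156
d = -255 (d = -51*5 = -255)
U = 259 (U = 4 - 1*(-255) = 4 + 255 = 259)
M(l) = (-156 + l)*(57 + l) (M(l) = (l - 156)*(l + 57) = (-156 + l)*(57 + l))
M(96) - U = (-8892 + 96² - 99*96) - 1*259 = (-8892 + 9216 - 9504) - 259 = -9180 - 259 = -9439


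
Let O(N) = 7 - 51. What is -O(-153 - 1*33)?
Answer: 44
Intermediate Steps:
O(N) = -44
-O(-153 - 1*33) = -1*(-44) = 44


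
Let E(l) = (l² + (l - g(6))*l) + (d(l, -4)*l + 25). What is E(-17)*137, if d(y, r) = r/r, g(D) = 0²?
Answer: 80282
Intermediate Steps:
g(D) = 0
d(y, r) = 1
E(l) = 25 + l + 2*l² (E(l) = (l² + (l - 1*0)*l) + (1*l + 25) = (l² + (l + 0)*l) + (l + 25) = (l² + l*l) + (25 + l) = (l² + l²) + (25 + l) = 2*l² + (25 + l) = 25 + l + 2*l²)
E(-17)*137 = (25 - 17 + 2*(-17)²)*137 = (25 - 17 + 2*289)*137 = (25 - 17 + 578)*137 = 586*137 = 80282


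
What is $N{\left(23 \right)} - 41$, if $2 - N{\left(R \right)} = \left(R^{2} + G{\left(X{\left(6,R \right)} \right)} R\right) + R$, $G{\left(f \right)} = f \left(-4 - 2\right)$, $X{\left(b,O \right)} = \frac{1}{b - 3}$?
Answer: $-545$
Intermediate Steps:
$X{\left(b,O \right)} = \frac{1}{-3 + b}$
$G{\left(f \right)} = - 6 f$ ($G{\left(f \right)} = f \left(-4 - 2\right) = f \left(-6\right) = - 6 f$)
$N{\left(R \right)} = 2 + R - R^{2}$ ($N{\left(R \right)} = 2 - \left(\left(R^{2} + - \frac{6}{-3 + 6} R\right) + R\right) = 2 - \left(\left(R^{2} + - \frac{6}{3} R\right) + R\right) = 2 - \left(\left(R^{2} + \left(-6\right) \frac{1}{3} R\right) + R\right) = 2 - \left(\left(R^{2} - 2 R\right) + R\right) = 2 - \left(R^{2} - R\right) = 2 + R - R^{2}$)
$N{\left(23 \right)} - 41 = \left(2 + 23 - 23^{2}\right) - 41 = \left(2 + 23 - 529\right) - 41 = -504 - 41 = -545$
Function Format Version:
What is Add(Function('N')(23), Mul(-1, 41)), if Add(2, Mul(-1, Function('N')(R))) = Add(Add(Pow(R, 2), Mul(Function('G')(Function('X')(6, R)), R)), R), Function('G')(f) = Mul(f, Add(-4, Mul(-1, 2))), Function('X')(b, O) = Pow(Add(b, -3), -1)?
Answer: -545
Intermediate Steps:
Function('X')(b, O) = Pow(Add(-3, b), -1)
Function('G')(f) = Mul(-6, f) (Function('G')(f) = Mul(f, Add(-4, -2)) = Mul(f, -6) = Mul(-6, f))
Function('N')(R) = Add(2, R, Mul(-1, Pow(R, 2))) (Function('N')(R) = Add(2, Mul(-1, Add(Add(Pow(R, 2), Mul(Mul(-6, Pow(Add(-3, 6), -1)), R)), R))) = Add(2, Mul(-1, Add(Add(Pow(R, 2), Mul(Mul(-6, Pow(3, -1)), R)), R))) = Add(2, Mul(-1, Add(Add(Pow(R, 2), Mul(Mul(-6, Rational(1, 3)), R)), R))) = Add(2, Mul(-1, Add(Add(Pow(R, 2), Mul(-2, R)), R))) = Add(2, Mul(-1, Add(Pow(R, 2), Mul(-1, R)))) = Add(2, Add(R, Mul(-1, Pow(R, 2)))) = Add(2, R, Mul(-1, Pow(R, 2))))
Add(Function('N')(23), Mul(-1, 41)) = Add(Add(2, 23, Mul(-1, Pow(23, 2))), Mul(-1, 41)) = Add(Add(2, 23, Mul(-1, 529)), -41) = Add(Add(2, 23, -529), -41) = Add(-504, -41) = -545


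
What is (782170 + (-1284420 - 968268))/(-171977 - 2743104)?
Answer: 1470518/2915081 ≈ 0.50445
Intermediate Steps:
(782170 + (-1284420 - 968268))/(-171977 - 2743104) = (782170 - 2252688)/(-2915081) = -1470518*(-1/2915081) = 1470518/2915081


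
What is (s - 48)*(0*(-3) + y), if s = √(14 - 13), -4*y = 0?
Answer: 0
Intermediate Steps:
y = 0 (y = -¼*0 = 0)
s = 1 (s = √1 = 1)
(s - 48)*(0*(-3) + y) = (1 - 48)*(0*(-3) + 0) = -47*(0 + 0) = -47*0 = 0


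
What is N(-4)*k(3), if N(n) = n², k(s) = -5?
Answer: -80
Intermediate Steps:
N(-4)*k(3) = (-4)²*(-5) = 16*(-5) = -80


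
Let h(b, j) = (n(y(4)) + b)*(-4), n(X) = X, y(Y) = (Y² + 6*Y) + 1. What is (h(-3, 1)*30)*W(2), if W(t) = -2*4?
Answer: 36480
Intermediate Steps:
y(Y) = 1 + Y² + 6*Y
h(b, j) = -164 - 4*b (h(b, j) = ((1 + 4² + 6*4) + b)*(-4) = ((1 + 16 + 24) + b)*(-4) = (41 + b)*(-4) = -164 - 4*b)
W(t) = -8
(h(-3, 1)*30)*W(2) = ((-164 - 4*(-3))*30)*(-8) = ((-164 + 12)*30)*(-8) = -152*30*(-8) = -4560*(-8) = 36480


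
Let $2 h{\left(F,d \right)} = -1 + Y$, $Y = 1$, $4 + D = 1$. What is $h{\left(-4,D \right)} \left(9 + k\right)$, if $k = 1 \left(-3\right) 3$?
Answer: $0$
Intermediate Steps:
$D = -3$ ($D = -4 + 1 = -3$)
$k = -9$ ($k = \left(-3\right) 3 = -9$)
$h{\left(F,d \right)} = 0$ ($h{\left(F,d \right)} = \frac{-1 + 1}{2} = \frac{1}{2} \cdot 0 = 0$)
$h{\left(-4,D \right)} \left(9 + k\right) = 0 \left(9 - 9\right) = 0 \cdot 0 = 0$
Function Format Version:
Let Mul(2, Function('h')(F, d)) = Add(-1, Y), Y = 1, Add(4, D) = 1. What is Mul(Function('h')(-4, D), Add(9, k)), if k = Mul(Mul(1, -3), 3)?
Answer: 0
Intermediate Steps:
D = -3 (D = Add(-4, 1) = -3)
k = -9 (k = Mul(-3, 3) = -9)
Function('h')(F, d) = 0 (Function('h')(F, d) = Mul(Rational(1, 2), Add(-1, 1)) = Mul(Rational(1, 2), 0) = 0)
Mul(Function('h')(-4, D), Add(9, k)) = Mul(0, Add(9, -9)) = Mul(0, 0) = 0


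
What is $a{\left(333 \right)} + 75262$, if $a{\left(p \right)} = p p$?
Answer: $186151$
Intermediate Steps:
$a{\left(p \right)} = p^{2}$
$a{\left(333 \right)} + 75262 = 333^{2} + 75262 = 110889 + 75262 = 186151$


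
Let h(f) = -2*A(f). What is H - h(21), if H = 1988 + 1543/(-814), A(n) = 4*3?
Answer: 1636225/814 ≈ 2010.1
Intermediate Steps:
A(n) = 12
h(f) = -24 (h(f) = -2*12 = -24)
H = 1616689/814 (H = 1988 + 1543*(-1/814) = 1988 - 1543/814 = 1616689/814 ≈ 1986.1)
H - h(21) = 1616689/814 - 1*(-24) = 1616689/814 + 24 = 1636225/814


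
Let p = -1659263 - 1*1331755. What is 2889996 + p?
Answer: -101022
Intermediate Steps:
p = -2991018 (p = -1659263 - 1331755 = -2991018)
2889996 + p = 2889996 - 2991018 = -101022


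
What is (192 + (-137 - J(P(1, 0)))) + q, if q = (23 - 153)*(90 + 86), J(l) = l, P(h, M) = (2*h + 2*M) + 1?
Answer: -22828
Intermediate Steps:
P(h, M) = 1 + 2*M + 2*h (P(h, M) = (2*M + 2*h) + 1 = 1 + 2*M + 2*h)
q = -22880 (q = -130*176 = -22880)
(192 + (-137 - J(P(1, 0)))) + q = (192 + (-137 - (1 + 2*0 + 2*1))) - 22880 = (192 + (-137 - (1 + 0 + 2))) - 22880 = (192 + (-137 - 1*3)) - 22880 = (192 + (-137 - 3)) - 22880 = (192 - 140) - 22880 = 52 - 22880 = -22828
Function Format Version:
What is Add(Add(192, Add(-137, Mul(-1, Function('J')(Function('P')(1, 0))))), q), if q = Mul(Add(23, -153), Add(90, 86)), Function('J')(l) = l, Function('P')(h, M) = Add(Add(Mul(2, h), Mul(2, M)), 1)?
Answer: -22828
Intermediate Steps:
Function('P')(h, M) = Add(1, Mul(2, M), Mul(2, h)) (Function('P')(h, M) = Add(Add(Mul(2, M), Mul(2, h)), 1) = Add(1, Mul(2, M), Mul(2, h)))
q = -22880 (q = Mul(-130, 176) = -22880)
Add(Add(192, Add(-137, Mul(-1, Function('J')(Function('P')(1, 0))))), q) = Add(Add(192, Add(-137, Mul(-1, Add(1, Mul(2, 0), Mul(2, 1))))), -22880) = Add(Add(192, Add(-137, Mul(-1, Add(1, 0, 2)))), -22880) = Add(Add(192, Add(-137, Mul(-1, 3))), -22880) = Add(Add(192, Add(-137, -3)), -22880) = Add(Add(192, -140), -22880) = Add(52, -22880) = -22828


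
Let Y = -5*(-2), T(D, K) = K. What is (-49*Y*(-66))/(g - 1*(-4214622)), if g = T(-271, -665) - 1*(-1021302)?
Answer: 32340/5235259 ≈ 0.0061773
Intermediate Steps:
Y = 10
g = 1020637 (g = -665 - 1*(-1021302) = -665 + 1021302 = 1020637)
(-49*Y*(-66))/(g - 1*(-4214622)) = (-49*10*(-66))/(1020637 - 1*(-4214622)) = (-490*(-66))/(1020637 + 4214622) = 32340/5235259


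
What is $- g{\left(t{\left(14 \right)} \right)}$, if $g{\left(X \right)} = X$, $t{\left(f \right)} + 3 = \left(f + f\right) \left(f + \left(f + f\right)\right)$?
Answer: $-1173$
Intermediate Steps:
$t{\left(f \right)} = -3 + 6 f^{2}$ ($t{\left(f \right)} = -3 + \left(f + f\right) \left(f + \left(f + f\right)\right) = -3 + 2 f \left(f + 2 f\right) = -3 + 2 f 3 f = -3 + 6 f^{2}$)
$- g{\left(t{\left(14 \right)} \right)} = - (-3 + 6 \cdot 14^{2}) = - (-3 + 6 \cdot 196) = - (-3 + 1176) = \left(-1\right) 1173 = -1173$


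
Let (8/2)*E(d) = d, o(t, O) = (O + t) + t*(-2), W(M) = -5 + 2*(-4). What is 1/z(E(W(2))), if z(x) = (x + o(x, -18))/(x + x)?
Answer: 13/36 ≈ 0.36111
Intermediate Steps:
W(M) = -13 (W(M) = -5 - 8 = -13)
o(t, O) = O - t (o(t, O) = (O + t) - 2*t = O - t)
E(d) = d/4
z(x) = -9/x (z(x) = (x + (-18 - x))/(x + x) = -18*1/(2*x) = -9/x)
1/z(E(W(2))) = 1/(-9/((¼)*(-13))) = 1/(-9/(-13/4)) = 1/(-9*(-4/13)) = 1/(36/13) = 13/36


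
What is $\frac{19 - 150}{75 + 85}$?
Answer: $- \frac{131}{160} \approx -0.81875$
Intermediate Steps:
$\frac{19 - 150}{75 + 85} = - \frac{131}{160}$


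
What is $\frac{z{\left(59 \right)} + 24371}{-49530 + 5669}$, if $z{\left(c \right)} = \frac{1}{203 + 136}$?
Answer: $- \frac{8261770}{14868879} \approx -0.55564$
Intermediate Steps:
$z{\left(c \right)} = \frac{1}{339}$
$\frac{z{\left(59 \right)} + 24371}{-49530 + 5669} = \frac{\frac{1}{339} + 24371}{-49530 + 5669} = \frac{8261770}{339 \left(-43861\right)} = \frac{8261770}{339} \left(- \frac{1}{43861}\right) = - \frac{8261770}{14868879}$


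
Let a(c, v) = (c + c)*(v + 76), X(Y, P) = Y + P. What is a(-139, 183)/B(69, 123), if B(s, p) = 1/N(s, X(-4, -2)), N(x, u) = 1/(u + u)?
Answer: 36001/6 ≈ 6000.2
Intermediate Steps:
X(Y, P) = P + Y
N(x, u) = 1/(2*u)
B(s, p) = -12 (B(s, p) = 1/(1/(2*(-2 - 4))) = 1/((½)/(-6)) = 1/((½)*(-⅙)) = 1/(-1/12) = -12)
a(c, v) = 2*c*(76 + v) (a(c, v) = (2*c)*(76 + v) = 2*c*(76 + v))
a(-139, 183)/B(69, 123) = (2*(-139)*(76 + 183))/(-12) = (2*(-139)*259)*(-1/12) = -72002*(-1/12) = 36001/6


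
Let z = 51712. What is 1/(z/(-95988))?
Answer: -23997/12928 ≈ -1.8562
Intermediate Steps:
1/(z/(-95988)) = 1/(51712/(-95988)) = 1/(51712*(-1/95988)) = 1/(-12928/23997) = -23997/12928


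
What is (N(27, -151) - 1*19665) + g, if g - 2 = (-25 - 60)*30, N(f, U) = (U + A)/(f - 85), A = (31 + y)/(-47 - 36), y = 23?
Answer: -106920795/4814 ≈ -22210.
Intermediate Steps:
A = -54/83 (A = (31 + 23)/(-47 - 36) = 54/(-83) = 54*(-1/83) = -54/83 ≈ -0.65060)
N(f, U) = (-54/83 + U)/(-85 + f) (N(f, U) = (U - 54/83)/(f - 85) = (-54/83 + U)/(-85 + f))
g = -2548 (g = 2 + (-25 - 60)*30 = 2 - 85*30 = 2 - 2550 = -2548)
(N(27, -151) - 1*19665) + g = ((-54/83 - 151)/(-85 + 27) - 1*19665) - 2548 = (-12587/83/(-58) - 19665) - 2548 = (-1/58*(-12587/83) - 19665) - 2548 = (12587/4814 - 19665) - 2548 = -94654723/4814 - 2548 = -106920795/4814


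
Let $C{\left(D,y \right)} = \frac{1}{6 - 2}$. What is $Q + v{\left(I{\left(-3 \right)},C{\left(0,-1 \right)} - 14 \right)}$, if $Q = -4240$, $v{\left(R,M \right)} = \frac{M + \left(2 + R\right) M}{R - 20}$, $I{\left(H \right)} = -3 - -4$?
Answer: $- \frac{80505}{19} \approx -4237.1$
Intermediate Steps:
$I{\left(H \right)} = 1$ ($I{\left(H \right)} = -3 + 4 = 1$)
$C{\left(D,y \right)} = \frac{1}{4}$
$v{\left(R,M \right)} = \frac{M + M \left(2 + R\right)}{-20 + R}$
$Q + v{\left(I{\left(-3 \right)},C{\left(0,-1 \right)} - 14 \right)} = -4240 + \frac{\left(\frac{1}{4} - 14\right) \left(3 + 1\right)}{-20 + 1} = -4240 + \left(\frac{1}{4} - 14\right) \frac{1}{-19} \cdot 4 = -4240 - \left(- \frac{55}{76}\right) 4 = -4240 + \frac{55}{19} = - \frac{80505}{19}$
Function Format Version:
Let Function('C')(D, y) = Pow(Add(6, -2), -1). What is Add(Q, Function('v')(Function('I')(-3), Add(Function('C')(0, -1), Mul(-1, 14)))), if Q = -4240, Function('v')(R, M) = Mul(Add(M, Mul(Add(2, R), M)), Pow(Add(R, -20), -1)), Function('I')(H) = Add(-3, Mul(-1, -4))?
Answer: Rational(-80505, 19) ≈ -4237.1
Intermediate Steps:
Function('I')(H) = 1 (Function('I')(H) = Add(-3, 4) = 1)
Function('C')(D, y) = Rational(1, 4) (Function('C')(D, y) = Pow(4, -1) = Rational(1, 4))
Function('v')(R, M) = Mul(Pow(Add(-20, R), -1), Add(M, Mul(M, Add(2, R)))) (Function('v')(R, M) = Mul(Add(M, Mul(M, Add(2, R))), Pow(Add(-20, R), -1)) = Mul(Pow(Add(-20, R), -1), Add(M, Mul(M, Add(2, R)))))
Add(Q, Function('v')(Function('I')(-3), Add(Function('C')(0, -1), Mul(-1, 14)))) = Add(-4240, Mul(Add(Rational(1, 4), Mul(-1, 14)), Pow(Add(-20, 1), -1), Add(3, 1))) = Add(-4240, Mul(Add(Rational(1, 4), -14), Pow(-19, -1), 4)) = Add(-4240, Mul(Rational(-55, 4), Rational(-1, 19), 4)) = Add(-4240, Rational(55, 19)) = Rational(-80505, 19)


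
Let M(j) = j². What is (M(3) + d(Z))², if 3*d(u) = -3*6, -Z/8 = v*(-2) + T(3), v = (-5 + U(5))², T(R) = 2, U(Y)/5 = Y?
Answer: 9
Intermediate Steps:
U(Y) = 5*Y
v = 400 (v = (-5 + 5*5)² = (-5 + 25)² = 20² = 400)
Z = 6384 (Z = -8*(400*(-2) + 2) = -8*(-800 + 2) = -8*(-798) = 6384)
d(u) = -6 (d(u) = (-3*6)/3 = (⅓)*(-18) = -6)
(M(3) + d(Z))² = (3² - 6)² = (9 - 6)² = 3² = 9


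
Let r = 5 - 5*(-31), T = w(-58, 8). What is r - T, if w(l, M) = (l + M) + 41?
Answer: 169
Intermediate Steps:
w(l, M) = 41 + M + l (w(l, M) = (M + l) + 41 = 41 + M + l)
T = -9 (T = 41 + 8 - 58 = -9)
r = 160 (r = 5 + 155 = 160)
r - T = 160 - 1*(-9) = 160 + 9 = 169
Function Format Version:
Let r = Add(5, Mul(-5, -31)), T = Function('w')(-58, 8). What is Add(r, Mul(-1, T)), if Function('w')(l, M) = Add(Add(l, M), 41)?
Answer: 169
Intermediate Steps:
Function('w')(l, M) = Add(41, M, l) (Function('w')(l, M) = Add(Add(M, l), 41) = Add(41, M, l))
T = -9 (T = Add(41, 8, -58) = -9)
r = 160 (r = Add(5, 155) = 160)
Add(r, Mul(-1, T)) = Add(160, Mul(-1, -9)) = Add(160, 9) = 169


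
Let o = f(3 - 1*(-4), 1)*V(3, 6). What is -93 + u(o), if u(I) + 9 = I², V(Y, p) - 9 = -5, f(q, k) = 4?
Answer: 154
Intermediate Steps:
V(Y, p) = 4 (V(Y, p) = 9 - 5 = 4)
o = 16 (o = 4*4 = 16)
u(I) = -9 + I²
-93 + u(o) = -93 + (-9 + 16²) = -93 + (-9 + 256) = -93 + 247 = 154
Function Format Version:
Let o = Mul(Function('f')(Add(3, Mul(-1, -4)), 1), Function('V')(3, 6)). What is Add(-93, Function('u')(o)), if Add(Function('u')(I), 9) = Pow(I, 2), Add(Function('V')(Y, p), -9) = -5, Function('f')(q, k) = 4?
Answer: 154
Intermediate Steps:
Function('V')(Y, p) = 4 (Function('V')(Y, p) = Add(9, -5) = 4)
o = 16 (o = Mul(4, 4) = 16)
Function('u')(I) = Add(-9, Pow(I, 2))
Add(-93, Function('u')(o)) = Add(-93, Add(-9, Pow(16, 2))) = Add(-93, Add(-9, 256)) = Add(-93, 247) = 154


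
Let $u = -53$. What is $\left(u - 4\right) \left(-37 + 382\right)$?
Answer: $-19665$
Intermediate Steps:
$\left(u - 4\right) \left(-37 + 382\right) = \left(-53 - 4\right) \left(-37 + 382\right) = \left(-57\right) 345 = -19665$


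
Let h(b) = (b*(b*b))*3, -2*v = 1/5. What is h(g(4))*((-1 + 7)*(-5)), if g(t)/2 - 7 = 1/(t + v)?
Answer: -1813214960/6591 ≈ -2.7510e+5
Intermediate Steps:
v = -⅒ (v = -½/5 = -½*⅕ = -⅒ ≈ -0.10000)
g(t) = 14 + 2/(-⅒ + t) (g(t) = 14 + 2/(t - ⅒) = 14 + 2/(-⅒ + t))
h(b) = 3*b³ (h(b) = (b*b²)*3 = b³*3 = 3*b³)
h(g(4))*((-1 + 7)*(-5)) = (3*(2*(3 + 70*4)/(-1 + 10*4))³)*((-1 + 7)*(-5)) = (3*(2*(3 + 280)/(-1 + 40))³)*(6*(-5)) = (3*(2*283/39)³)*(-30) = (3*(2*(1/39)*283)³)*(-30) = (3*(566/39)³)*(-30) = (3*(181321496/59319))*(-30) = (181321496/19773)*(-30) = -1813214960/6591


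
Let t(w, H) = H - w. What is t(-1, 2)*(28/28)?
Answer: 3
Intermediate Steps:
t(-1, 2)*(28/28) = (2 - 1*(-1))*(28/28) = (2 + 1)*(28*(1/28)) = 3*1 = 3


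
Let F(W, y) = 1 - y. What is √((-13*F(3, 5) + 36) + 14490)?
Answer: √14578 ≈ 120.74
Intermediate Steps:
√((-13*F(3, 5) + 36) + 14490) = √((-13*(1 - 1*5) + 36) + 14490) = √((-13*(1 - 5) + 36) + 14490) = √((-13*(-4) + 36) + 14490) = √((52 + 36) + 14490) = √(88 + 14490) = √14578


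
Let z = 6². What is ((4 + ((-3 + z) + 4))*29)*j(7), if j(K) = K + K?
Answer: 16646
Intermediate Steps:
j(K) = 2*K
z = 36
((4 + ((-3 + z) + 4))*29)*j(7) = ((4 + ((-3 + 36) + 4))*29)*(2*7) = ((4 + (33 + 4))*29)*14 = ((4 + 37)*29)*14 = (41*29)*14 = 1189*14 = 16646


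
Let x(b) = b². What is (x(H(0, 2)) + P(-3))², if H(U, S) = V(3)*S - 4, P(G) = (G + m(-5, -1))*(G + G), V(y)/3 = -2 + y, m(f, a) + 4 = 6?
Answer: 100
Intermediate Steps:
m(f, a) = 2 (m(f, a) = -4 + 6 = 2)
V(y) = -6 + 3*y (V(y) = 3*(-2 + y) = -6 + 3*y)
P(G) = 2*G*(2 + G) (P(G) = (G + 2)*(G + G) = (2 + G)*(2*G) = 2*G*(2 + G))
H(U, S) = -4 + 3*S (H(U, S) = (-6 + 3*3)*S - 4 = (-6 + 9)*S - 4 = 3*S - 4 = -4 + 3*S)
(x(H(0, 2)) + P(-3))² = ((-4 + 3*2)² + 2*(-3)*(2 - 3))² = ((-4 + 6)² + 2*(-3)*(-1))² = (2² + 6)² = (4 + 6)² = 10² = 100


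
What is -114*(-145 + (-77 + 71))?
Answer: 17214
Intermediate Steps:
-114*(-145 + (-77 + 71)) = -114*(-145 - 6) = -114*(-151) = 17214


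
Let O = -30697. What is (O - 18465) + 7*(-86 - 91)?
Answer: -50401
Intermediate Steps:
(O - 18465) + 7*(-86 - 91) = (-30697 - 18465) + 7*(-86 - 91) = -49162 + 7*(-177) = -49162 - 1239 = -50401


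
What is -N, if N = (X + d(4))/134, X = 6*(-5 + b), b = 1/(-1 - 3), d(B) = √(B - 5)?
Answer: 63/268 - I/134 ≈ 0.23507 - 0.0074627*I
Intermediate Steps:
d(B) = √(-5 + B)
b = -¼ (b = 1/(-4) = -¼ ≈ -0.25000)
X = -63/2 (X = 6*(-5 - ¼) = 6*(-21/4) = -63/2 ≈ -31.500)
N = -63/268 + I/134 (N = (-63/2 + √(-5 + 4))/134 = (-63/2 + √(-1))*(1/134) = (-63/2 + I)*(1/134) = -63/268 + I/134 ≈ -0.23507 + 0.0074627*I)
-N = -(-63/268 + I/134) = 63/268 - I/134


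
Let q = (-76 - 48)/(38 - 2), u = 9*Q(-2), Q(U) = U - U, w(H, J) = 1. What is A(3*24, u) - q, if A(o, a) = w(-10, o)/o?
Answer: 83/24 ≈ 3.4583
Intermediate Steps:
Q(U) = 0
u = 0 (u = 9*0 = 0)
A(o, a) = 1/o
q = -31/9 (q = -124/36 = -124*1/36 = -31/9 ≈ -3.4444)
A(3*24, u) - q = 1/(3*24) - 1*(-31/9) = 1/72 + 31/9 = 83/24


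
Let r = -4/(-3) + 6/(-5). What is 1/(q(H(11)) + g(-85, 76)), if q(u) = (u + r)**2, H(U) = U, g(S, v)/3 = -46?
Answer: -225/3161 ≈ -0.071180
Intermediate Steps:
r = 2/15 (r = -4*(-1/3) + 6*(-1/5) = 4/3 - 6/5 = 2/15 ≈ 0.13333)
g(S, v) = -138 (g(S, v) = 3*(-46) = -138)
q(u) = (2/15 + u)**2 (q(u) = (u + 2/15)**2 = (2/15 + u)**2)
1/(q(H(11)) + g(-85, 76)) = 1/((2 + 15*11)**2/225 - 138) = 1/((2 + 165)**2/225 - 138) = 1/((1/225)*167**2 - 138) = 1/((1/225)*27889 - 138) = 1/(27889/225 - 138) = 1/(-3161/225) = -225/3161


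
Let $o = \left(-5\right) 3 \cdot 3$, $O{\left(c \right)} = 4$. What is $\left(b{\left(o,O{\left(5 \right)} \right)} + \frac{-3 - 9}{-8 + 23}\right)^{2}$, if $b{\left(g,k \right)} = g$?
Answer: $\frac{52441}{25} \approx 2097.6$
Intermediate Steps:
$o = -45$ ($o = \left(-15\right) 3 = -45$)
$\left(b{\left(o,O{\left(5 \right)} \right)} + \frac{-3 - 9}{-8 + 23}\right)^{2} = \left(-45 + \frac{-3 - 9}{-8 + 23}\right)^{2} = \left(-45 - \frac{12}{15}\right)^{2} = \left(-45 - \frac{4}{5}\right)^{2} = \left(- \frac{229}{5}\right)^{2} = \frac{52441}{25}$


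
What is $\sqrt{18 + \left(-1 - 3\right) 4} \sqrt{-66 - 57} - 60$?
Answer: $-60 + i \sqrt{246} \approx -60.0 + 15.684 i$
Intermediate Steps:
$\sqrt{18 + \left(-1 - 3\right) 4} \sqrt{-66 - 57} - 60 = \sqrt{18 - 16} \sqrt{-123} - 60 = \sqrt{18 - 16} i \sqrt{123} - 60 = \sqrt{2} i \sqrt{123} - 60 = i \sqrt{246} - 60 = -60 + i \sqrt{246}$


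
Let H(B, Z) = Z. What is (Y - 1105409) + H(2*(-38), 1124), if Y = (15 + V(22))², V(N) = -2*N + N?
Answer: -1104236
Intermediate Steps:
V(N) = -N
Y = 49 (Y = (15 - 1*22)² = (15 - 22)² = (-7)² = 49)
(Y - 1105409) + H(2*(-38), 1124) = (49 - 1105409) + 1124 = -1105360 + 1124 = -1104236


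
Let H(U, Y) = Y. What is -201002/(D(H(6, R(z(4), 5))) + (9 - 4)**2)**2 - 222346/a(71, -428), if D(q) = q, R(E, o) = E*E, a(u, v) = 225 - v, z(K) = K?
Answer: -505017932/1097693 ≈ -460.07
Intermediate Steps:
R(E, o) = E**2
-201002/(D(H(6, R(z(4), 5))) + (9 - 4)**2)**2 - 222346/a(71, -428) = -201002/(4**2 + (9 - 4)**2)**2 - 222346/(225 - 1*(-428)) = -201002/(16 + 5**2)**2 - 222346/(225 + 428) = -201002/(16 + 25)**2 - 222346/653 = -201002/(41**2) - 222346*1/653 = -201002/1681 - 222346/653 = -505017932/1097693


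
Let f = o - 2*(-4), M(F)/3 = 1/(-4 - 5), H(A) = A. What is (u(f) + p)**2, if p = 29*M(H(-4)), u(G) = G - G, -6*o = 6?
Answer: 841/9 ≈ 93.444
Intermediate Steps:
M(F) = -1/3 (M(F) = 3/(-4 - 5) = 3/(-9) = 3*(-1/9) = -1/3)
o = -1 (o = -1/6*6 = -1)
f = 7 (f = -1 - 2*(-4) = -1 + 8 = 7)
u(G) = 0
p = -29/3 (p = 29*(-1/3) = -29/3 ≈ -9.6667)
(u(f) + p)**2 = (0 - 29/3)**2 = (-29/3)**2 = 841/9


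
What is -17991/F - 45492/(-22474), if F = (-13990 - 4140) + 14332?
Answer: 1885975/278942 ≈ 6.7612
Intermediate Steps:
F = -3798 (F = -18130 + 14332 = -3798)
-17991/F - 45492/(-22474) = -17991/(-3798) - 45492/(-22474) = -17991*(-1/3798) - 45492*(-1/22474) = 1999/422 + 1338/661 = 1885975/278942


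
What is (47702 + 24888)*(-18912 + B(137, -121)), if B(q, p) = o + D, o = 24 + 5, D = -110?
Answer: -1378701870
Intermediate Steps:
o = 29
B(q, p) = -81 (B(q, p) = 29 - 110 = -81)
(47702 + 24888)*(-18912 + B(137, -121)) = (47702 + 24888)*(-18912 - 81) = 72590*(-18993) = -1378701870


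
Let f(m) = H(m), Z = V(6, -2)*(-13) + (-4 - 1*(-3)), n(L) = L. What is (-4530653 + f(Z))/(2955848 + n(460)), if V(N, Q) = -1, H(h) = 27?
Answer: -2265313/1478154 ≈ -1.5325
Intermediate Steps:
Z = 12 (Z = -1*(-13) + (-4 - 1*(-3)) = 13 + (-4 + 3) = 13 - 1 = 12)
f(m) = 27
(-4530653 + f(Z))/(2955848 + n(460)) = (-4530653 + 27)/(2955848 + 460) = -4530626/2956308 = -4530626*1/2956308 = -2265313/1478154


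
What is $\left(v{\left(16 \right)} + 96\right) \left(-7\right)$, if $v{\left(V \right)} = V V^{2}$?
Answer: $-29344$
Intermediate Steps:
$v{\left(V \right)} = V^{3}$
$\left(v{\left(16 \right)} + 96\right) \left(-7\right) = \left(16^{3} + 96\right) \left(-7\right) = \left(4096 + 96\right) \left(-7\right) = 4192 \left(-7\right) = -29344$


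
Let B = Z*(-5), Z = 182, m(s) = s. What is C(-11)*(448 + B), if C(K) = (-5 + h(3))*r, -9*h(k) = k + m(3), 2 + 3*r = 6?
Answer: 10472/3 ≈ 3490.7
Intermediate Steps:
r = 4/3 (r = -⅔ + (⅓)*6 = -⅔ + 2 = 4/3 ≈ 1.3333)
h(k) = -⅓ - k/9 (h(k) = -(k + 3)/9 = -(3 + k)/9 = -⅓ - k/9)
C(K) = -68/9 (C(K) = (-5 + (-⅓ - ⅑*3))*(4/3) = (-5 + (-⅓ - ⅓))*(4/3) = (-5 - ⅔)*(4/3) = -17/3*4/3 = -68/9)
B = -910 (B = 182*(-5) = -910)
C(-11)*(448 + B) = -68*(448 - 910)/9 = -68/9*(-462) = 10472/3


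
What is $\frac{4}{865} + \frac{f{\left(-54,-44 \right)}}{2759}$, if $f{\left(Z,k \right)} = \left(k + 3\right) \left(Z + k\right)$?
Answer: $\frac{3486606}{2386535} \approx 1.4609$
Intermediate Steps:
$f{\left(Z,k \right)} = \left(3 + k\right) \left(Z + k\right)$
$\frac{4}{865} + \frac{f{\left(-54,-44 \right)}}{2759} = \frac{4}{865} + \frac{\left(-44\right)^{2} + 3 \left(-54\right) + 3 \left(-44\right) - -2376}{2759} = 4 \cdot \frac{1}{865} + \left(1936 - 162 - 132 + 2376\right) \frac{1}{2759} = \frac{4}{865} + 4018 \cdot \frac{1}{2759} = \frac{4}{865} + \frac{4018}{2759} = \frac{3486606}{2386535}$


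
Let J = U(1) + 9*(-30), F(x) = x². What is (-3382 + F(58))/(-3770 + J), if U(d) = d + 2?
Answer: 18/4037 ≈ 0.0044588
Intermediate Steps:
U(d) = 2 + d
J = -267 (J = (2 + 1) + 9*(-30) = 3 - 270 = -267)
(-3382 + F(58))/(-3770 + J) = (-3382 + 58²)/(-3770 - 267) = (-3382 + 3364)/(-4037) = -18*(-1/4037) = 18/4037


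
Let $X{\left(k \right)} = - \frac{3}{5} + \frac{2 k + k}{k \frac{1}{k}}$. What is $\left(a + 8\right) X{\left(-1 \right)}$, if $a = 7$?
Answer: $-54$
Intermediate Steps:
$X{\left(k \right)} = - \frac{3}{5} + 3 k$ ($X{\left(k \right)} = \left(-3\right) \frac{1}{5} + \frac{3 k}{1} = - \frac{3}{5} + 3 k 1 = - \frac{3}{5} + 3 k$)
$\left(a + 8\right) X{\left(-1 \right)} = \left(7 + 8\right) \left(- \frac{3}{5} + 3 \left(-1\right)\right) = 15 \left(- \frac{3}{5} - 3\right) = 15 \left(- \frac{18}{5}\right) = -54$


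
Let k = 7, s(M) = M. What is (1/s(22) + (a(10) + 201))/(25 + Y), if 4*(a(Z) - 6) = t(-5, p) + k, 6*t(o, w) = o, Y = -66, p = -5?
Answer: -55067/10824 ≈ -5.0875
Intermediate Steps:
t(o, w) = o/6
a(Z) = 181/24 (a(Z) = 6 + ((⅙)*(-5) + 7)/4 = 6 + (-⅚ + 7)/4 = 6 + (¼)*(37/6) = 6 + 37/24 = 181/24)
(1/s(22) + (a(10) + 201))/(25 + Y) = (1/22 + (181/24 + 201))/(25 - 66) = (1/22 + 5005/24)/(-41) = (55067/264)*(-1/41) = -55067/10824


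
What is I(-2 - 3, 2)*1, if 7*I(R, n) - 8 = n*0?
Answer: 8/7 ≈ 1.1429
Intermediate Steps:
I(R, n) = 8/7 (I(R, n) = 8/7 + (n*0)/7 = 8/7 + (⅐)*0 = 8/7 + 0 = 8/7)
I(-2 - 3, 2)*1 = (8/7)*1 = 8/7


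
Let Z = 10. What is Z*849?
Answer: 8490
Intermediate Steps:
Z*849 = 10*849 = 8490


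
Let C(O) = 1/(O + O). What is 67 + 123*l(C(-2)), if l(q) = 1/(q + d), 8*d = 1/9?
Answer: -7717/17 ≈ -453.94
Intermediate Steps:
d = 1/72 (d = (1/8)/9 = (1/8)*(1/9) = 1/72 ≈ 0.013889)
C(O) = 1/(2*O)
l(q) = 1/(1/72 + q) (l(q) = 1/(q + 1/72) = 1/(1/72 + q))
67 + 123*l(C(-2)) = 67 + 123*(72/(1 + 72*((1/2)/(-2)))) = 67 + 123*(72/(1 + 72*((1/2)*(-1/2)))) = 67 + 123*(72/(1 + 72*(-1/4))) = 67 + 123*(72/(1 - 18)) = 67 + 123*(72/(-17)) = 67 + 123*(72*(-1/17)) = 67 + 123*(-72/17) = 67 - 8856/17 = -7717/17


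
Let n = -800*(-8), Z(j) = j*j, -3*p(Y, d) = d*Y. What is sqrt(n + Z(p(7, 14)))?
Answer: 2*sqrt(16801)/3 ≈ 86.412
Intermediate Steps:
p(Y, d) = -Y*d/3 (p(Y, d) = -d*Y/3 = -Y*d/3)
Z(j) = j**2
n = 6400
sqrt(n + Z(p(7, 14))) = sqrt(6400 + (-1/3*7*14)**2) = sqrt(6400 + (-98/3)**2) = sqrt(6400 + 9604/9) = sqrt(67204/9) = 2*sqrt(16801)/3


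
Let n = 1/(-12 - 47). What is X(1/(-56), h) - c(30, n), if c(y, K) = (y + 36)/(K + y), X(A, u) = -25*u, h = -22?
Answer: 969056/1769 ≈ 547.80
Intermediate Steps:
n = -1/59 (n = 1/(-59) = -1/59 ≈ -0.016949)
c(y, K) = (36 + y)/(K + y)
X(1/(-56), h) - c(30, n) = -25*(-22) - (36 + 30)/(-1/59 + 30) = 550 - 66/1769/59 = 550 - 59*66/1769 = 550 - 1*3894/1769 = 550 - 3894/1769 = 969056/1769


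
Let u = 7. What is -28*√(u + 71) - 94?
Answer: -94 - 28*√78 ≈ -341.29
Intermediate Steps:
-28*√(u + 71) - 94 = -28*√(7 + 71) - 94 = -28*√78 - 94 = -94 - 28*√78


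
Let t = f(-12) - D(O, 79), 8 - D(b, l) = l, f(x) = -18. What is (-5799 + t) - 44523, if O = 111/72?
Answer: -50269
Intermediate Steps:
O = 37/24 (O = 111*(1/72) = 37/24 ≈ 1.5417)
D(b, l) = 8 - l
t = 53 (t = -18 - (8 - 1*79) = -18 - (8 - 79) = -18 - 1*(-71) = -18 + 71 = 53)
(-5799 + t) - 44523 = (-5799 + 53) - 44523 = -5746 - 44523 = -50269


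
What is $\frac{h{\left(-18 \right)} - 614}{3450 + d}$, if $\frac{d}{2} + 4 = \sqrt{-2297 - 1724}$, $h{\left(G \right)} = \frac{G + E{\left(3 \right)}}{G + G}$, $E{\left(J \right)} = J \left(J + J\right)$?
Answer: $- \frac{528347}{2965862} + \frac{307 i \sqrt{4021}}{2965862} \approx -0.17814 + 0.0065638 i$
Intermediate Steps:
$E{\left(J \right)} = 2 J^{2}$ ($E{\left(J \right)} = J 2 J = 2 J^{2}$)
$h{\left(G \right)} = \frac{18 + G}{2 G}$ ($h{\left(G \right)} = \frac{G + 2 \cdot 3^{2}}{G + G} = \frac{G + 2 \cdot 9}{2 G} = \left(G + 18\right) \frac{1}{2 G} = \left(18 + G\right) \frac{1}{2 G} = \frac{18 + G}{2 G}$)
$d = -8 + 2 i \sqrt{4021}$ ($d = -8 + 2 \sqrt{-2297 - 1724} = -8 + 2 \sqrt{-4021} = -8 + 2 i \sqrt{4021} \approx -8.0 + 126.82 i$)
$\frac{h{\left(-18 \right)} - 614}{3450 + d} = \frac{\frac{18 - 18}{2 \left(-18\right)} - 614}{3450 - \left(8 - 2 i \sqrt{4021}\right)} = \frac{\frac{1}{2} \left(- \frac{1}{18}\right) 0 - 614}{3442 + 2 i \sqrt{4021}} = \frac{0 - 614}{3442 + 2 i \sqrt{4021}} = - \frac{614}{3442 + 2 i \sqrt{4021}}$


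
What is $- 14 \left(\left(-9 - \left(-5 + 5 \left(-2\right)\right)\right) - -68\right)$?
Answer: $-1036$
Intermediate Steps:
$- 14 \left(\left(-9 - \left(-5 + 5 \left(-2\right)\right)\right) - -68\right) = - 14 \left(\left(-9 - \left(-5 - 10\right)\right) + 68\right) = - 14 \left(\left(-9 - -15\right) + 68\right) = - 14 \left(\left(-9 + 15\right) + 68\right) = - 14 \left(6 + 68\right) = \left(-14\right) 74 = -1036$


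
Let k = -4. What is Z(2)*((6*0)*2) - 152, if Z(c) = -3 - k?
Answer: -152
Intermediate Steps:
Z(c) = 1 (Z(c) = -3 - 1*(-4) = -3 + 4 = 1)
Z(2)*((6*0)*2) - 152 = 1*((6*0)*2) - 152 = 1*(0*2) - 152 = 1*0 - 152 = 0 - 152 = -152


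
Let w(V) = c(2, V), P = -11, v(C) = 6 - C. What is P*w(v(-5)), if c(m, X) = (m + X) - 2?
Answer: -121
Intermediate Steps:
c(m, X) = -2 + X + m (c(m, X) = (X + m) - 2 = -2 + X + m)
w(V) = V (w(V) = -2 + V + 2 = V)
P*w(v(-5)) = -11*(6 - 1*(-5)) = -11*(6 + 5) = -11*11 = -121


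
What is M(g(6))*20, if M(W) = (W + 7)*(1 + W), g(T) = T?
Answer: 1820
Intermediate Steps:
M(W) = (1 + W)*(7 + W) (M(W) = (7 + W)*(1 + W) = (1 + W)*(7 + W))
M(g(6))*20 = (7 + 6² + 8*6)*20 = (7 + 36 + 48)*20 = 91*20 = 1820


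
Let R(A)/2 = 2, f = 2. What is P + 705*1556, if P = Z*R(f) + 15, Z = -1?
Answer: 1096991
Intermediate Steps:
R(A) = 4 (R(A) = 2*2 = 4)
P = 11 (P = -1*4 + 15 = -4 + 15 = 11)
P + 705*1556 = 11 + 705*1556 = 11 + 1096980 = 1096991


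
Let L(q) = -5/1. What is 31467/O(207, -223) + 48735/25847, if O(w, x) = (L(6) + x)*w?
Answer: 495589837/406625004 ≈ 1.2188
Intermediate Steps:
L(q) = -5 (L(q) = -5*1 = -5)
O(w, x) = w*(-5 + x) (O(w, x) = (-5 + x)*w = w*(-5 + x))
31467/O(207, -223) + 48735/25847 = 31467/((207*(-5 - 223))) + 48735/25847 = 31467/((207*(-228))) + 48735*(1/25847) = 31467/(-47196) + 48735/25847 = 31467*(-1/47196) + 48735/25847 = -10489/15732 + 48735/25847 = 495589837/406625004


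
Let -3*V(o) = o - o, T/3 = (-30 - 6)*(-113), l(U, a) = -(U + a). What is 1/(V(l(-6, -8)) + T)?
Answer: 1/12204 ≈ 8.1940e-5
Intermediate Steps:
l(U, a) = -U - a
T = 12204 (T = 3*((-30 - 6)*(-113)) = 3*(-36*(-113)) = 3*4068 = 12204)
V(o) = 0 (V(o) = -(o - o)/3 = -1/3*0 = 0)
1/(V(l(-6, -8)) + T) = 1/(0 + 12204) = 1/12204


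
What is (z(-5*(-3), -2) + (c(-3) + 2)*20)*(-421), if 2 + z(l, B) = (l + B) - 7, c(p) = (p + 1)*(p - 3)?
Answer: -119564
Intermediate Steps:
c(p) = (1 + p)*(-3 + p)
z(l, B) = -9 + B + l (z(l, B) = -2 + ((l + B) - 7) = -2 + ((B + l) - 7) = -2 + (-7 + B + l) = -9 + B + l)
(z(-5*(-3), -2) + (c(-3) + 2)*20)*(-421) = ((-9 - 2 - 5*(-3)) + ((-3 + (-3)² - 2*(-3)) + 2)*20)*(-421) = ((-9 - 2 + 15) + ((-3 + 9 + 6) + 2)*20)*(-421) = (4 + (12 + 2)*20)*(-421) = (4 + 14*20)*(-421) = (4 + 280)*(-421) = 284*(-421) = -119564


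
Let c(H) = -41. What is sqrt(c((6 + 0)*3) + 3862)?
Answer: sqrt(3821) ≈ 61.814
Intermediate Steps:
sqrt(c((6 + 0)*3) + 3862) = sqrt(-41 + 3862) = sqrt(3821)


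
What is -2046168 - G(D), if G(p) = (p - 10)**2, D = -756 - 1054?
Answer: -5358568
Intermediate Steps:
D = -1810
G(p) = (-10 + p)**2
-2046168 - G(D) = -2046168 - (-10 - 1810)**2 = -2046168 - 1*(-1820)**2 = -2046168 - 1*3312400 = -2046168 - 3312400 = -5358568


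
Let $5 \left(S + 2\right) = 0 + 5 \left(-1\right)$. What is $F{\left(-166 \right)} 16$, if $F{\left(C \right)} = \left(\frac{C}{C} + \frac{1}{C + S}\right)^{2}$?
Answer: $\frac{451584}{28561} \approx 15.811$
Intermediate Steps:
$S = -3$ ($S = -2 + \frac{0 + 5 \left(-1\right)}{5} = -2 + \frac{0 - 5}{5} = -2 + \frac{1}{5} \left(-5\right) = -2 - 1 = -3$)
$F{\left(C \right)} = \left(1 + \frac{1}{-3 + C}\right)^{2}$ ($F{\left(C \right)} = \left(\frac{C}{C} + \frac{1}{C - 3}\right)^{2} = \left(1 + \frac{1}{-3 + C}\right)^{2}$)
$F{\left(-166 \right)} 16 = \frac{\left(-2 - 166\right)^{2}}{\left(-3 - 166\right)^{2}} \cdot 16 = \frac{\left(-168\right)^{2}}{28561} \cdot 16 = \frac{1}{28561} \cdot 28224 \cdot 16 = \frac{28224}{28561} \cdot 16 = \frac{451584}{28561}$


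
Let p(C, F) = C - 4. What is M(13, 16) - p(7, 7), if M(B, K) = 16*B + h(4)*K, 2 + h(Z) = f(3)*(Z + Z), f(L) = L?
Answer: 557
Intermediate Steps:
h(Z) = -2 + 6*Z (h(Z) = -2 + 3*(Z + Z) = -2 + 3*(2*Z) = -2 + 6*Z)
p(C, F) = -4 + C
M(B, K) = 16*B + 22*K (M(B, K) = 16*B + (-2 + 6*4)*K = 16*B + (-2 + 24)*K = 16*B + 22*K)
M(13, 16) - p(7, 7) = (16*13 + 22*16) - (-4 + 7) = (208 + 352) - 1*3 = 560 - 3 = 557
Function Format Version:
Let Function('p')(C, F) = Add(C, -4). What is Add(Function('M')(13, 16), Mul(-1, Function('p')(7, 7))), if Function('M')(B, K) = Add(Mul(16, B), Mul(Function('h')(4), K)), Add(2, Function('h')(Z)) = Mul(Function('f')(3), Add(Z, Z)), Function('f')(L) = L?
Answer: 557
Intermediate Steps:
Function('h')(Z) = Add(-2, Mul(6, Z)) (Function('h')(Z) = Add(-2, Mul(3, Add(Z, Z))) = Add(-2, Mul(3, Mul(2, Z))) = Add(-2, Mul(6, Z)))
Function('p')(C, F) = Add(-4, C)
Function('M')(B, K) = Add(Mul(16, B), Mul(22, K)) (Function('M')(B, K) = Add(Mul(16, B), Mul(Add(-2, Mul(6, 4)), K)) = Add(Mul(16, B), Mul(Add(-2, 24), K)) = Add(Mul(16, B), Mul(22, K)))
Add(Function('M')(13, 16), Mul(-1, Function('p')(7, 7))) = Add(Add(Mul(16, 13), Mul(22, 16)), Mul(-1, Add(-4, 7))) = Add(Add(208, 352), Mul(-1, 3)) = Add(560, -3) = 557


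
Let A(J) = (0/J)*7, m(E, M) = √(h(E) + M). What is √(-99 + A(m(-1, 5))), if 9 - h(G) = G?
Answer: 3*I*√11 ≈ 9.9499*I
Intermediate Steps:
h(G) = 9 - G
m(E, M) = √(9 + M - E) (m(E, M) = √((9 - E) + M) = √(9 + M - E))
A(J) = 0 (A(J) = 0*7 = 0)
√(-99 + A(m(-1, 5))) = √(-99 + 0) = √(-99) = 3*I*√11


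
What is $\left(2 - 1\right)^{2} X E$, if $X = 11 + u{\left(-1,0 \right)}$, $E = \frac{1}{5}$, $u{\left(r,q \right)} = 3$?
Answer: $\frac{14}{5} \approx 2.8$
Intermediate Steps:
$E = \frac{1}{5} \approx 0.2$
$X = 14$ ($X = 11 + 3 = 14$)
$\left(2 - 1\right)^{2} X E = \left(2 - 1\right)^{2} \cdot 14 \cdot \frac{1}{5} = 1^{2} \cdot 14 \cdot \frac{1}{5} = 1 \cdot 14 \cdot \frac{1}{5} = 14 \cdot \frac{1}{5} = \frac{14}{5}$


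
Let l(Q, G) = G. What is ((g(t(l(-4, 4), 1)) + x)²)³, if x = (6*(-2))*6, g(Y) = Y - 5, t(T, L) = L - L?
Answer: 208422380089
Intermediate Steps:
t(T, L) = 0
g(Y) = -5 + Y
x = -72 (x = -12*6 = -72)
((g(t(l(-4, 4), 1)) + x)²)³ = (((-5 + 0) - 72)²)³ = ((-5 - 72)²)³ = ((-77)²)³ = 5929³ = 208422380089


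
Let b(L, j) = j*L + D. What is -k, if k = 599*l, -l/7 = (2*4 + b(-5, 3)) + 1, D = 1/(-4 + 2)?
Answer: -54509/2 ≈ -27255.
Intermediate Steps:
D = -½ (D = 1/(-2) = 1*(-½) = -½ ≈ -0.50000)
b(L, j) = -½ + L*j (b(L, j) = j*L - ½ = L*j - ½ = -½ + L*j)
l = 91/2 (l = -7*((2*4 + (-½ - 5*3)) + 1) = -7*((8 + (-½ - 15)) + 1) = -7*((8 - 31/2) + 1) = -7*(-15/2 + 1) = -7*(-13/2) = 91/2 ≈ 45.500)
k = 54509/2 (k = 599*(91/2) = 54509/2 ≈ 27255.)
-k = -1*54509/2 = -54509/2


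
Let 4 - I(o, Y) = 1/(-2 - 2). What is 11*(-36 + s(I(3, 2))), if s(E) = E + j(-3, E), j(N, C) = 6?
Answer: -1133/4 ≈ -283.25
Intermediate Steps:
I(o, Y) = 17/4 (I(o, Y) = 4 - 1/(-2 - 2) = 4 - 1/(-4) = 4 - 1*(-1/4) = 4 + 1/4 = 17/4)
s(E) = 6 + E (s(E) = E + 6 = 6 + E)
11*(-36 + s(I(3, 2))) = 11*(-36 + (6 + 17/4)) = 11*(-36 + 41/4) = 11*(-103/4) = -1133/4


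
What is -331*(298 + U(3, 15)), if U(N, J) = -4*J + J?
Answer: -83743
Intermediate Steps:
U(N, J) = -3*J
-331*(298 + U(3, 15)) = -331*(298 - 3*15) = -331*(298 - 45) = -331*253 = -83743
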